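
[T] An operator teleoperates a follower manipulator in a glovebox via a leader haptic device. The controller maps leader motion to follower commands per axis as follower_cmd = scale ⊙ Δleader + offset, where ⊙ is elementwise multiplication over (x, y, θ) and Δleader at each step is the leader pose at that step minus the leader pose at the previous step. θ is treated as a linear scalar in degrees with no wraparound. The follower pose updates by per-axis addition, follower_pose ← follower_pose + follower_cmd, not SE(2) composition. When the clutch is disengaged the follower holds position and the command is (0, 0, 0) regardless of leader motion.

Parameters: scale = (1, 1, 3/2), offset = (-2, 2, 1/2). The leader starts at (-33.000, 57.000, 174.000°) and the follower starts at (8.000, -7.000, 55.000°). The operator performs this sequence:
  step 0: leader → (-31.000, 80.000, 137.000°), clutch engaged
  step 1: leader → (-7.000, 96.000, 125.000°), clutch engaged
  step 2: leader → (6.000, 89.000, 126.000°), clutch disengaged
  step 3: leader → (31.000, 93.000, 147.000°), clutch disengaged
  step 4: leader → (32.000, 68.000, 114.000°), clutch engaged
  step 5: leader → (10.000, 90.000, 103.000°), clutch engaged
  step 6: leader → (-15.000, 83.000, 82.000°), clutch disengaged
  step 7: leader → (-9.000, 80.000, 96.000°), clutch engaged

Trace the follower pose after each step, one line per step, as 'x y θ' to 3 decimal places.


8.000 18.000 0.000
30.000 36.000 -17.500
30.000 36.000 -17.500
30.000 36.000 -17.500
29.000 13.000 -66.500
5.000 37.000 -82.500
5.000 37.000 -82.500
9.000 36.000 -61.000

step 0: Δleader=(2.000, 23.000, -37.000°), engaged; cmd=(0.000, 25.000, -55.000°) → follower=(8.000, 18.000, 0.000°)
step 1: Δleader=(24.000, 16.000, -12.000°), engaged; cmd=(22.000, 18.000, -17.500°) → follower=(30.000, 36.000, -17.500°)
step 2: Δleader=(13.000, -7.000, 1.000°), disengaged; cmd=(0,0,0) → follower holds at (30.000, 36.000, -17.500°)
step 3: Δleader=(25.000, 4.000, 21.000°), disengaged; cmd=(0,0,0) → follower holds at (30.000, 36.000, -17.500°)
step 4: Δleader=(1.000, -25.000, -33.000°), engaged; cmd=(-1.000, -23.000, -49.000°) → follower=(29.000, 13.000, -66.500°)
step 5: Δleader=(-22.000, 22.000, -11.000°), engaged; cmd=(-24.000, 24.000, -16.000°) → follower=(5.000, 37.000, -82.500°)
step 6: Δleader=(-25.000, -7.000, -21.000°), disengaged; cmd=(0,0,0) → follower holds at (5.000, 37.000, -82.500°)
step 7: Δleader=(6.000, -3.000, 14.000°), engaged; cmd=(4.000, -1.000, 21.500°) → follower=(9.000, 36.000, -61.000°)


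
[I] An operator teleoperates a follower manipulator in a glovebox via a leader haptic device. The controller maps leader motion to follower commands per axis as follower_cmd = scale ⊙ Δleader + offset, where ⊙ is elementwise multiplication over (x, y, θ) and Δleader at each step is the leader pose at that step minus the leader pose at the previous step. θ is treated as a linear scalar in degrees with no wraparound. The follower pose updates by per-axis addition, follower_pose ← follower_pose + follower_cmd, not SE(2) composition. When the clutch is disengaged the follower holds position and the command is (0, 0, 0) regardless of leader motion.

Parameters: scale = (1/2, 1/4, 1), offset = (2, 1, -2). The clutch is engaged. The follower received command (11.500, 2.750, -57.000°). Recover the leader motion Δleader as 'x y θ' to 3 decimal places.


19.000 7.000 -55.000

axis x: (11.500 − 2) / (1/2) = 19.000
axis y: (2.750 − 1) / (1/4) = 7.000
axis θ: (-57.000 − -2) / (1) = -55.000


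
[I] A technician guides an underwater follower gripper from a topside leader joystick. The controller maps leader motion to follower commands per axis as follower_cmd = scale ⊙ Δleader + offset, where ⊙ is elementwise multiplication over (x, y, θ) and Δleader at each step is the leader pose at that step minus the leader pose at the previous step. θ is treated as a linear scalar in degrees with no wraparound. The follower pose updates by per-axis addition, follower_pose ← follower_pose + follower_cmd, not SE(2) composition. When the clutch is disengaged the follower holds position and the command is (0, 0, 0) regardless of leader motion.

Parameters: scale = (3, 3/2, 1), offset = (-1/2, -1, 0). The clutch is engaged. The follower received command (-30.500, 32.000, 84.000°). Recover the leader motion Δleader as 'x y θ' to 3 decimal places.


-10.000 22.000 84.000

axis x: (-30.500 − -1/2) / (3) = -10.000
axis y: (32.000 − -1) / (3/2) = 22.000
axis θ: (84.000 − 0) / (1) = 84.000


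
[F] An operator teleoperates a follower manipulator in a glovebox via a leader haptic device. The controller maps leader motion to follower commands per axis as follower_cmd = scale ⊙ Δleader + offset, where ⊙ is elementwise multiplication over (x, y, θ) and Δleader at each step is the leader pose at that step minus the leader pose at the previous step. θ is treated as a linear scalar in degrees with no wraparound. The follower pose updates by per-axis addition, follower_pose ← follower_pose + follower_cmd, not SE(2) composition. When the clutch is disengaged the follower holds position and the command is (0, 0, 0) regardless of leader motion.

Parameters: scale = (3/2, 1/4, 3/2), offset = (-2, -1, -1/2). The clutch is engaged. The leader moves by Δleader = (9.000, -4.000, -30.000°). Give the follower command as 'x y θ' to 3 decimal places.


axis x: 3/2·9.000 + -2 = 11.500
axis y: 1/4·-4.000 + -1 = -2.000
axis θ: 3/2·-30.000 + -1/2 = -45.500

11.500 -2.000 -45.500


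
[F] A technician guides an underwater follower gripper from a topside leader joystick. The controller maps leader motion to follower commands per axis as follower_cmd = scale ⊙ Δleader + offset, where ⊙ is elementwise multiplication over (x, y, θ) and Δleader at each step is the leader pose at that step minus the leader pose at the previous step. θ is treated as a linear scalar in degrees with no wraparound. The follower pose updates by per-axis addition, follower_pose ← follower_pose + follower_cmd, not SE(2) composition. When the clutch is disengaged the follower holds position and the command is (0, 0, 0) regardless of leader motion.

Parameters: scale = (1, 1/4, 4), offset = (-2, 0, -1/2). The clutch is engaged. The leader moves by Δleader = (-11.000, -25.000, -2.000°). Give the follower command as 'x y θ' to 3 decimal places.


-13.000 -6.250 -8.500

axis x: 1·-11.000 + -2 = -13.000
axis y: 1/4·-25.000 + 0 = -6.250
axis θ: 4·-2.000 + -1/2 = -8.500


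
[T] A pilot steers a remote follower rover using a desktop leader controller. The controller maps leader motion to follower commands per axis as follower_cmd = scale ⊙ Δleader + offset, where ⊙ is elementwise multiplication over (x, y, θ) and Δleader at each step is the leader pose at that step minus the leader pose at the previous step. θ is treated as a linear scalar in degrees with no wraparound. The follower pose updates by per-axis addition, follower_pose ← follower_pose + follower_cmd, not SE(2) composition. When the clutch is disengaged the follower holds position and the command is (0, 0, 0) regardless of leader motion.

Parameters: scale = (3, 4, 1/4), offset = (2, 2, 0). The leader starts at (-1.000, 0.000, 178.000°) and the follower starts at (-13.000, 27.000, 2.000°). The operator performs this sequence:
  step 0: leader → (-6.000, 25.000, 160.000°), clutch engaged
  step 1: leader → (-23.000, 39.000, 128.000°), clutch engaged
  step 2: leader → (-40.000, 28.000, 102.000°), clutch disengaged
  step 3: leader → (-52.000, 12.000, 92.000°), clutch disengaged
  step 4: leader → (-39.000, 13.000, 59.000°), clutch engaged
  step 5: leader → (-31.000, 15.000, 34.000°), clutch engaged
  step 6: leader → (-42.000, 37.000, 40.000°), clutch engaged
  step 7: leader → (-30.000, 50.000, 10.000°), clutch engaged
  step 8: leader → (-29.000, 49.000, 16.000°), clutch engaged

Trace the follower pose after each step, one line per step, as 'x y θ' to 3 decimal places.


step 0: Δleader=(-5.000, 25.000, -18.000°), engaged; cmd=(-13.000, 102.000, -4.500°) → follower=(-26.000, 129.000, -2.500°)
step 1: Δleader=(-17.000, 14.000, -32.000°), engaged; cmd=(-49.000, 58.000, -8.000°) → follower=(-75.000, 187.000, -10.500°)
step 2: Δleader=(-17.000, -11.000, -26.000°), disengaged; cmd=(0,0,0) → follower holds at (-75.000, 187.000, -10.500°)
step 3: Δleader=(-12.000, -16.000, -10.000°), disengaged; cmd=(0,0,0) → follower holds at (-75.000, 187.000, -10.500°)
step 4: Δleader=(13.000, 1.000, -33.000°), engaged; cmd=(41.000, 6.000, -8.250°) → follower=(-34.000, 193.000, -18.750°)
step 5: Δleader=(8.000, 2.000, -25.000°), engaged; cmd=(26.000, 10.000, -6.250°) → follower=(-8.000, 203.000, -25.000°)
step 6: Δleader=(-11.000, 22.000, 6.000°), engaged; cmd=(-31.000, 90.000, 1.500°) → follower=(-39.000, 293.000, -23.500°)
step 7: Δleader=(12.000, 13.000, -30.000°), engaged; cmd=(38.000, 54.000, -7.500°) → follower=(-1.000, 347.000, -31.000°)
step 8: Δleader=(1.000, -1.000, 6.000°), engaged; cmd=(5.000, -2.000, 1.500°) → follower=(4.000, 345.000, -29.500°)

-26.000 129.000 -2.500
-75.000 187.000 -10.500
-75.000 187.000 -10.500
-75.000 187.000 -10.500
-34.000 193.000 -18.750
-8.000 203.000 -25.000
-39.000 293.000 -23.500
-1.000 347.000 -31.000
4.000 345.000 -29.500


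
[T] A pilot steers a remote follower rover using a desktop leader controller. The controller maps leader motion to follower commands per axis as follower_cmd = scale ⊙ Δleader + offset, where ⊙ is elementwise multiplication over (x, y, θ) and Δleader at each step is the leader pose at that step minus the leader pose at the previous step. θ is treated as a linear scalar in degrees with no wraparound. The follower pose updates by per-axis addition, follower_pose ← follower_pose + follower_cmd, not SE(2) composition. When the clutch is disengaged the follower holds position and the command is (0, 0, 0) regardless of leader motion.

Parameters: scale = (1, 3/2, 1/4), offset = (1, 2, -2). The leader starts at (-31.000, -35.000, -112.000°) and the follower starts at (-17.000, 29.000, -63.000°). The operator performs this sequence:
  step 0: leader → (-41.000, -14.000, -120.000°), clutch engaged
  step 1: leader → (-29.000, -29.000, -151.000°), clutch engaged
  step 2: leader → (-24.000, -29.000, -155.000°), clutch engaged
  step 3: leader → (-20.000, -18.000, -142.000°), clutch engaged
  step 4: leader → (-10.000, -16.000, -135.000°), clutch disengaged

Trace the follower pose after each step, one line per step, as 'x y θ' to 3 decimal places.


-26.000 62.500 -67.000
-13.000 42.000 -76.750
-7.000 44.000 -79.750
-2.000 62.500 -78.500
-2.000 62.500 -78.500

step 0: Δleader=(-10.000, 21.000, -8.000°), engaged; cmd=(-9.000, 33.500, -4.000°) → follower=(-26.000, 62.500, -67.000°)
step 1: Δleader=(12.000, -15.000, -31.000°), engaged; cmd=(13.000, -20.500, -9.750°) → follower=(-13.000, 42.000, -76.750°)
step 2: Δleader=(5.000, 0.000, -4.000°), engaged; cmd=(6.000, 2.000, -3.000°) → follower=(-7.000, 44.000, -79.750°)
step 3: Δleader=(4.000, 11.000, 13.000°), engaged; cmd=(5.000, 18.500, 1.250°) → follower=(-2.000, 62.500, -78.500°)
step 4: Δleader=(10.000, 2.000, 7.000°), disengaged; cmd=(0,0,0) → follower holds at (-2.000, 62.500, -78.500°)


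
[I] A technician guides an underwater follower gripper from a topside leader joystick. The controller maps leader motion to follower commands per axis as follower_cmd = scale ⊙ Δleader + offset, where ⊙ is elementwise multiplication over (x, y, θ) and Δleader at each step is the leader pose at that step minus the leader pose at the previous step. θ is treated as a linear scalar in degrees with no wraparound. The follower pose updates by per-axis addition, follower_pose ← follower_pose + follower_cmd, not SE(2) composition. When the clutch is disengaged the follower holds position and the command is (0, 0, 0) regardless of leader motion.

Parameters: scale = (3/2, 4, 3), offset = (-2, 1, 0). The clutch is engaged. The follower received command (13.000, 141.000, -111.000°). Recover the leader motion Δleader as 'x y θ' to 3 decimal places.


axis x: (13.000 − -2) / (3/2) = 10.000
axis y: (141.000 − 1) / (4) = 35.000
axis θ: (-111.000 − 0) / (3) = -37.000

10.000 35.000 -37.000


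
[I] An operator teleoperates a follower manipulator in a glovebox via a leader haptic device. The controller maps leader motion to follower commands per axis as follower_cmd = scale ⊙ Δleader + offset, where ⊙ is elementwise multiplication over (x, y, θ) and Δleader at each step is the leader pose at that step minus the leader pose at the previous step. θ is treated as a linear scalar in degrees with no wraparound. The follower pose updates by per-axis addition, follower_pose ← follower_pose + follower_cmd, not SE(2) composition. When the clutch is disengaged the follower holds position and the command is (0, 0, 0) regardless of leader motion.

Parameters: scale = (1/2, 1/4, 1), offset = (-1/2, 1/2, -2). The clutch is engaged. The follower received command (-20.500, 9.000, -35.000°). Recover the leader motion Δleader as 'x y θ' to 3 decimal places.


-40.000 34.000 -33.000

axis x: (-20.500 − -1/2) / (1/2) = -40.000
axis y: (9.000 − 1/2) / (1/4) = 34.000
axis θ: (-35.000 − -2) / (1) = -33.000


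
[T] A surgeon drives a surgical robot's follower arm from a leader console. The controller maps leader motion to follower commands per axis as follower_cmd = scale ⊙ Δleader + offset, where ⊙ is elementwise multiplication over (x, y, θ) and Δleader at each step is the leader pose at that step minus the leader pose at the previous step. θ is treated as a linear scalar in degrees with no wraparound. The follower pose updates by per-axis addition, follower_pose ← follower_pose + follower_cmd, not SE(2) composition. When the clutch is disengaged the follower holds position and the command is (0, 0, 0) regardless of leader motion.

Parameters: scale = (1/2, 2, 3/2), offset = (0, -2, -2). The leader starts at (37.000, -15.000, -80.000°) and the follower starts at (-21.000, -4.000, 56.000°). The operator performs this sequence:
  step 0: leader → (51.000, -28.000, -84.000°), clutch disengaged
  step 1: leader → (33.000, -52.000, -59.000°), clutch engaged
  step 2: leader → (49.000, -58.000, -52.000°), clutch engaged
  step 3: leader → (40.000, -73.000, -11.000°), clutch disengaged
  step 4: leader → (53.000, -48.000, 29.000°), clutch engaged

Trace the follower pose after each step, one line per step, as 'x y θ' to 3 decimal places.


step 0: Δleader=(14.000, -13.000, -4.000°), disengaged; cmd=(0,0,0) → follower holds at (-21.000, -4.000, 56.000°)
step 1: Δleader=(-18.000, -24.000, 25.000°), engaged; cmd=(-9.000, -50.000, 35.500°) → follower=(-30.000, -54.000, 91.500°)
step 2: Δleader=(16.000, -6.000, 7.000°), engaged; cmd=(8.000, -14.000, 8.500°) → follower=(-22.000, -68.000, 100.000°)
step 3: Δleader=(-9.000, -15.000, 41.000°), disengaged; cmd=(0,0,0) → follower holds at (-22.000, -68.000, 100.000°)
step 4: Δleader=(13.000, 25.000, 40.000°), engaged; cmd=(6.500, 48.000, 58.000°) → follower=(-15.500, -20.000, 158.000°)

-21.000 -4.000 56.000
-30.000 -54.000 91.500
-22.000 -68.000 100.000
-22.000 -68.000 100.000
-15.500 -20.000 158.000


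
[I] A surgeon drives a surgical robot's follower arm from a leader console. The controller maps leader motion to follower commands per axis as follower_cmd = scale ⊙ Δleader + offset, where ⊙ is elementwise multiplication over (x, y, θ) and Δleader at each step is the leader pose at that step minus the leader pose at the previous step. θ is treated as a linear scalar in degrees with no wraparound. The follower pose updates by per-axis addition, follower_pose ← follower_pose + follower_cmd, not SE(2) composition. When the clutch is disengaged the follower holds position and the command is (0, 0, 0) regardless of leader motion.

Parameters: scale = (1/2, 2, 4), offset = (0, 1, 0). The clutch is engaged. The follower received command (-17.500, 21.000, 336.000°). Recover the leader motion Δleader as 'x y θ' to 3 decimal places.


-35.000 10.000 84.000

axis x: (-17.500 − 0) / (1/2) = -35.000
axis y: (21.000 − 1) / (2) = 10.000
axis θ: (336.000 − 0) / (4) = 84.000


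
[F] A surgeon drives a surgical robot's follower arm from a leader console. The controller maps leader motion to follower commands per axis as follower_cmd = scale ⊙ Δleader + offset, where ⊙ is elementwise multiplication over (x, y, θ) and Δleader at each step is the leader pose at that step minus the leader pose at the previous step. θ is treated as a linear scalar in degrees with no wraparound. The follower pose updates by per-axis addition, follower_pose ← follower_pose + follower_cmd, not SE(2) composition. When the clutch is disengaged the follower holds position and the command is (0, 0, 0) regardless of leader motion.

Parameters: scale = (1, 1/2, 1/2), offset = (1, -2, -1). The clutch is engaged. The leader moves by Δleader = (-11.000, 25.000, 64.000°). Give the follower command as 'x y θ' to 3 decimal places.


-10.000 10.500 31.000

axis x: 1·-11.000 + 1 = -10.000
axis y: 1/2·25.000 + -2 = 10.500
axis θ: 1/2·64.000 + -1 = 31.000


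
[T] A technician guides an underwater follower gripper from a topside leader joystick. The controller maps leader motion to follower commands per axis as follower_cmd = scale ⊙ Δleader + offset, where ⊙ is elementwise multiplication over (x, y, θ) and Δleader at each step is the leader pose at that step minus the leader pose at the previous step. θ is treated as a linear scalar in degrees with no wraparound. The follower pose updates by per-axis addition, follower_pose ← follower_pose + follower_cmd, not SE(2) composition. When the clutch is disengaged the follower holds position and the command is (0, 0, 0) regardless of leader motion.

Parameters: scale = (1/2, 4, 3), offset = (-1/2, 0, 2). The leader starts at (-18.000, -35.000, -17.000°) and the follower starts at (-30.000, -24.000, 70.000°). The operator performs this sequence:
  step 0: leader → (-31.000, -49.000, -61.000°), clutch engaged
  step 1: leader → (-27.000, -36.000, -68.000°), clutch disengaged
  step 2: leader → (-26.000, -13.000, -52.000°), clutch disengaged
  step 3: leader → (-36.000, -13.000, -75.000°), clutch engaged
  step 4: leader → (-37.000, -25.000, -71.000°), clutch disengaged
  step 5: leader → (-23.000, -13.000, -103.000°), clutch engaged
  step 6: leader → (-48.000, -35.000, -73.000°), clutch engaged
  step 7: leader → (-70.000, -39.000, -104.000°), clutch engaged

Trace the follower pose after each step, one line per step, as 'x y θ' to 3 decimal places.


step 0: Δleader=(-13.000, -14.000, -44.000°), engaged; cmd=(-7.000, -56.000, -130.000°) → follower=(-37.000, -80.000, -60.000°)
step 1: Δleader=(4.000, 13.000, -7.000°), disengaged; cmd=(0,0,0) → follower holds at (-37.000, -80.000, -60.000°)
step 2: Δleader=(1.000, 23.000, 16.000°), disengaged; cmd=(0,0,0) → follower holds at (-37.000, -80.000, -60.000°)
step 3: Δleader=(-10.000, 0.000, -23.000°), engaged; cmd=(-5.500, 0.000, -67.000°) → follower=(-42.500, -80.000, -127.000°)
step 4: Δleader=(-1.000, -12.000, 4.000°), disengaged; cmd=(0,0,0) → follower holds at (-42.500, -80.000, -127.000°)
step 5: Δleader=(14.000, 12.000, -32.000°), engaged; cmd=(6.500, 48.000, -94.000°) → follower=(-36.000, -32.000, -221.000°)
step 6: Δleader=(-25.000, -22.000, 30.000°), engaged; cmd=(-13.000, -88.000, 92.000°) → follower=(-49.000, -120.000, -129.000°)
step 7: Δleader=(-22.000, -4.000, -31.000°), engaged; cmd=(-11.500, -16.000, -91.000°) → follower=(-60.500, -136.000, -220.000°)

-37.000 -80.000 -60.000
-37.000 -80.000 -60.000
-37.000 -80.000 -60.000
-42.500 -80.000 -127.000
-42.500 -80.000 -127.000
-36.000 -32.000 -221.000
-49.000 -120.000 -129.000
-60.500 -136.000 -220.000


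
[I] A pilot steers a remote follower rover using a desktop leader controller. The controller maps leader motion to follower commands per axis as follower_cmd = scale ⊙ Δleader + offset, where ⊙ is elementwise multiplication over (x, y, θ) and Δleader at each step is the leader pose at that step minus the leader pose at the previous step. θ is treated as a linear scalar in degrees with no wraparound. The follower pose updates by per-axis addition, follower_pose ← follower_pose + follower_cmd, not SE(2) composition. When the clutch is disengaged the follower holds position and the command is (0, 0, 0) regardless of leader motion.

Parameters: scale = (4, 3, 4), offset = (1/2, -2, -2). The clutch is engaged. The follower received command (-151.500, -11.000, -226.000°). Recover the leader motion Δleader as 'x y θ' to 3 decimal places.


axis x: (-151.500 − 1/2) / (4) = -38.000
axis y: (-11.000 − -2) / (3) = -3.000
axis θ: (-226.000 − -2) / (4) = -56.000

-38.000 -3.000 -56.000


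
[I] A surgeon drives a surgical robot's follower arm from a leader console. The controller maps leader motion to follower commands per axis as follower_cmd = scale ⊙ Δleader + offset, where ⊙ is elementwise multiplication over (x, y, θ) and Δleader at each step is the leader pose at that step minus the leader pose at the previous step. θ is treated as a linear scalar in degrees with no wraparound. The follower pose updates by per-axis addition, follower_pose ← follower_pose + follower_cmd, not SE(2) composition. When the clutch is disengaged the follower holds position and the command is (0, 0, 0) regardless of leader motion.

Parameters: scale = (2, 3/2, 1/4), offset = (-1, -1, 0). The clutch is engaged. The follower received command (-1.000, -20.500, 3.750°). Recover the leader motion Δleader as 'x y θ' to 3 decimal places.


0.000 -13.000 15.000

axis x: (-1.000 − -1) / (2) = 0.000
axis y: (-20.500 − -1) / (3/2) = -13.000
axis θ: (3.750 − 0) / (1/4) = 15.000


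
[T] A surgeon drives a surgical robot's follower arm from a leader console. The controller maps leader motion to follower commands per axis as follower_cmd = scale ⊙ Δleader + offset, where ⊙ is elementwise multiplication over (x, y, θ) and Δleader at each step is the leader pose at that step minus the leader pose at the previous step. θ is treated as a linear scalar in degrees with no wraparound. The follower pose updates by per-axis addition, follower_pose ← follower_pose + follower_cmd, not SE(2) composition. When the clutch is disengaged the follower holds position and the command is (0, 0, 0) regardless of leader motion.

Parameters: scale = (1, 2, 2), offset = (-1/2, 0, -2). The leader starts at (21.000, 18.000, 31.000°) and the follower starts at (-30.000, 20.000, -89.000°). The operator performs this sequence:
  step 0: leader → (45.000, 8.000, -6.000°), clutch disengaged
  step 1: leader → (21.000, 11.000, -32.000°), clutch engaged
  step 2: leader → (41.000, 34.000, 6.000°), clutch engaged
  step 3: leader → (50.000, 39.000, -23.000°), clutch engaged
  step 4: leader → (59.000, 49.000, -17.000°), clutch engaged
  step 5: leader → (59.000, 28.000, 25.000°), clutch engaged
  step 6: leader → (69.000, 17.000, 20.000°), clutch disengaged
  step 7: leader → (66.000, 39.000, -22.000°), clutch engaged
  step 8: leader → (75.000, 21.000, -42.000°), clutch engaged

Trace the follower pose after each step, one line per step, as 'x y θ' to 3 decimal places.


-30.000 20.000 -89.000
-54.500 26.000 -143.000
-35.000 72.000 -69.000
-26.500 82.000 -129.000
-18.000 102.000 -119.000
-18.500 60.000 -37.000
-18.500 60.000 -37.000
-22.000 104.000 -123.000
-13.500 68.000 -165.000

step 0: Δleader=(24.000, -10.000, -37.000°), disengaged; cmd=(0,0,0) → follower holds at (-30.000, 20.000, -89.000°)
step 1: Δleader=(-24.000, 3.000, -26.000°), engaged; cmd=(-24.500, 6.000, -54.000°) → follower=(-54.500, 26.000, -143.000°)
step 2: Δleader=(20.000, 23.000, 38.000°), engaged; cmd=(19.500, 46.000, 74.000°) → follower=(-35.000, 72.000, -69.000°)
step 3: Δleader=(9.000, 5.000, -29.000°), engaged; cmd=(8.500, 10.000, -60.000°) → follower=(-26.500, 82.000, -129.000°)
step 4: Δleader=(9.000, 10.000, 6.000°), engaged; cmd=(8.500, 20.000, 10.000°) → follower=(-18.000, 102.000, -119.000°)
step 5: Δleader=(0.000, -21.000, 42.000°), engaged; cmd=(-0.500, -42.000, 82.000°) → follower=(-18.500, 60.000, -37.000°)
step 6: Δleader=(10.000, -11.000, -5.000°), disengaged; cmd=(0,0,0) → follower holds at (-18.500, 60.000, -37.000°)
step 7: Δleader=(-3.000, 22.000, -42.000°), engaged; cmd=(-3.500, 44.000, -86.000°) → follower=(-22.000, 104.000, -123.000°)
step 8: Δleader=(9.000, -18.000, -20.000°), engaged; cmd=(8.500, -36.000, -42.000°) → follower=(-13.500, 68.000, -165.000°)


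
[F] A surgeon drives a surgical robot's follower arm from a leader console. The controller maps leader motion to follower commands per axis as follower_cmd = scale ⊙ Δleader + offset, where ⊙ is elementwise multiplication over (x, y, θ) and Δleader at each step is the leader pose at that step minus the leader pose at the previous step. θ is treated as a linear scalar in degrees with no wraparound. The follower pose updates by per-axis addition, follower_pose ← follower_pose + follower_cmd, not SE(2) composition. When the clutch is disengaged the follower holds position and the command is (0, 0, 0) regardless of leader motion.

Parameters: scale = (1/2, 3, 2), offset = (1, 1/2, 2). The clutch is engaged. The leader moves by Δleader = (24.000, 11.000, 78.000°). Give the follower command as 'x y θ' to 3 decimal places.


axis x: 1/2·24.000 + 1 = 13.000
axis y: 3·11.000 + 1/2 = 33.500
axis θ: 2·78.000 + 2 = 158.000

13.000 33.500 158.000


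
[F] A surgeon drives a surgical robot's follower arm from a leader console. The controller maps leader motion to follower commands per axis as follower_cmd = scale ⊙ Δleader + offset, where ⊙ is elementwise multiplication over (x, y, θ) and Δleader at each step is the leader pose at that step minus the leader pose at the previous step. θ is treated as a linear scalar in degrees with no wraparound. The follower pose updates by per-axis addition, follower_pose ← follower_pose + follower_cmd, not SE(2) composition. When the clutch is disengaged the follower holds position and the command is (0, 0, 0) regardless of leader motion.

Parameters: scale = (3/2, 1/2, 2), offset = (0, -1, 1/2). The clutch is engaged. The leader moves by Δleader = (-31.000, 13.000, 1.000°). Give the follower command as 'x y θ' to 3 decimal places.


-46.500 5.500 2.500

axis x: 3/2·-31.000 + 0 = -46.500
axis y: 1/2·13.000 + -1 = 5.500
axis θ: 2·1.000 + 1/2 = 2.500


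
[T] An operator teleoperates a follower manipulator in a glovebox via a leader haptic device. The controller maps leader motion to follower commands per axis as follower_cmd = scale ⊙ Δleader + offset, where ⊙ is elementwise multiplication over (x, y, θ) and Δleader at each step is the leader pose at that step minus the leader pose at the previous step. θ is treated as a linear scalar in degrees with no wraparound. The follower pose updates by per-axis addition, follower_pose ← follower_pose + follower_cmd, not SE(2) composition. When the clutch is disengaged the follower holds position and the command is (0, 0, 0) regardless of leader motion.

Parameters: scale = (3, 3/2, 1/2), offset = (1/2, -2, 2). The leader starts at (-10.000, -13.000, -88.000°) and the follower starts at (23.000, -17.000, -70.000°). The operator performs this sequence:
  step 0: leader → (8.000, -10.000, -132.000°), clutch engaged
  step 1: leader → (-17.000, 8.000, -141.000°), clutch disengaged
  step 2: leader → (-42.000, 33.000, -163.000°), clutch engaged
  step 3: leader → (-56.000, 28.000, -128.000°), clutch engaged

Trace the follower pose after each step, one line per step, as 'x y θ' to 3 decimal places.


77.500 -14.500 -90.000
77.500 -14.500 -90.000
3.000 21.000 -99.000
-38.500 11.500 -79.500

step 0: Δleader=(18.000, 3.000, -44.000°), engaged; cmd=(54.500, 2.500, -20.000°) → follower=(77.500, -14.500, -90.000°)
step 1: Δleader=(-25.000, 18.000, -9.000°), disengaged; cmd=(0,0,0) → follower holds at (77.500, -14.500, -90.000°)
step 2: Δleader=(-25.000, 25.000, -22.000°), engaged; cmd=(-74.500, 35.500, -9.000°) → follower=(3.000, 21.000, -99.000°)
step 3: Δleader=(-14.000, -5.000, 35.000°), engaged; cmd=(-41.500, -9.500, 19.500°) → follower=(-38.500, 11.500, -79.500°)


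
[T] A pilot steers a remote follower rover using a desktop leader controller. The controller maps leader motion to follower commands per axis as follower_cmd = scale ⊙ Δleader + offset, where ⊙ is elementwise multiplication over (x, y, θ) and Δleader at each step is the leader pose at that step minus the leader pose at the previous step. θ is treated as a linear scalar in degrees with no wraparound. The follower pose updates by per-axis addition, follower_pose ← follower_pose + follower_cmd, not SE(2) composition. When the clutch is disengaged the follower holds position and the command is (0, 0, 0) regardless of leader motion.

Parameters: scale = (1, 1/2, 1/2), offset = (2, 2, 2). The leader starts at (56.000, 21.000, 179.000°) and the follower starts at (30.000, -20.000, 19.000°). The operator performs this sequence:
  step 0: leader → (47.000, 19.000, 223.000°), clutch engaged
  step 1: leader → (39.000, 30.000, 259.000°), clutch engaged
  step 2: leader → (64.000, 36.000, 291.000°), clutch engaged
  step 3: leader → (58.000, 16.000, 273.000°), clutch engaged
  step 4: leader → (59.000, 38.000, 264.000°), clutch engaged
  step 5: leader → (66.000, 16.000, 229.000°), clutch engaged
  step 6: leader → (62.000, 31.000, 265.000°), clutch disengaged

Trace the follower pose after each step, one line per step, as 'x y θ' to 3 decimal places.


step 0: Δleader=(-9.000, -2.000, 44.000°), engaged; cmd=(-7.000, 1.000, 24.000°) → follower=(23.000, -19.000, 43.000°)
step 1: Δleader=(-8.000, 11.000, 36.000°), engaged; cmd=(-6.000, 7.500, 20.000°) → follower=(17.000, -11.500, 63.000°)
step 2: Δleader=(25.000, 6.000, 32.000°), engaged; cmd=(27.000, 5.000, 18.000°) → follower=(44.000, -6.500, 81.000°)
step 3: Δleader=(-6.000, -20.000, -18.000°), engaged; cmd=(-4.000, -8.000, -7.000°) → follower=(40.000, -14.500, 74.000°)
step 4: Δleader=(1.000, 22.000, -9.000°), engaged; cmd=(3.000, 13.000, -2.500°) → follower=(43.000, -1.500, 71.500°)
step 5: Δleader=(7.000, -22.000, -35.000°), engaged; cmd=(9.000, -9.000, -15.500°) → follower=(52.000, -10.500, 56.000°)
step 6: Δleader=(-4.000, 15.000, 36.000°), disengaged; cmd=(0,0,0) → follower holds at (52.000, -10.500, 56.000°)

23.000 -19.000 43.000
17.000 -11.500 63.000
44.000 -6.500 81.000
40.000 -14.500 74.000
43.000 -1.500 71.500
52.000 -10.500 56.000
52.000 -10.500 56.000


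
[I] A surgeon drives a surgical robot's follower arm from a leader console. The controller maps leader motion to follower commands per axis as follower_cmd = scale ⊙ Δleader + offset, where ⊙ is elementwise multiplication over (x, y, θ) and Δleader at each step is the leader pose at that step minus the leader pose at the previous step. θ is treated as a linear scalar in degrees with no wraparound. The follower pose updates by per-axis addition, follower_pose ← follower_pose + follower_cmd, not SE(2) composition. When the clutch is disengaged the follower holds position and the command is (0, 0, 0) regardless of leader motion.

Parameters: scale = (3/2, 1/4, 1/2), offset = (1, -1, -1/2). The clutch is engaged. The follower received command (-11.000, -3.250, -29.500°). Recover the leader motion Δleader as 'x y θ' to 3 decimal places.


-8.000 -9.000 -58.000

axis x: (-11.000 − 1) / (3/2) = -8.000
axis y: (-3.250 − -1) / (1/4) = -9.000
axis θ: (-29.500 − -1/2) / (1/2) = -58.000


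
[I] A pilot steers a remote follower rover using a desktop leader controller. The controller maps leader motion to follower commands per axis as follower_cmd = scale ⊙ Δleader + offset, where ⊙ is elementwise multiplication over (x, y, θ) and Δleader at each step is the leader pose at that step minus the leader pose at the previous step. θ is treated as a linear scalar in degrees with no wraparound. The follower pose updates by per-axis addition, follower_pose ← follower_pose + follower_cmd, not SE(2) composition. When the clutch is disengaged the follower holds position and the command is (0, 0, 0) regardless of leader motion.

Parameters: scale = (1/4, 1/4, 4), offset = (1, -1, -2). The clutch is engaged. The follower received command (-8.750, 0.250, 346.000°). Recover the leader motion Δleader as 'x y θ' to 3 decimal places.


-39.000 5.000 87.000

axis x: (-8.750 − 1) / (1/4) = -39.000
axis y: (0.250 − -1) / (1/4) = 5.000
axis θ: (346.000 − -2) / (4) = 87.000


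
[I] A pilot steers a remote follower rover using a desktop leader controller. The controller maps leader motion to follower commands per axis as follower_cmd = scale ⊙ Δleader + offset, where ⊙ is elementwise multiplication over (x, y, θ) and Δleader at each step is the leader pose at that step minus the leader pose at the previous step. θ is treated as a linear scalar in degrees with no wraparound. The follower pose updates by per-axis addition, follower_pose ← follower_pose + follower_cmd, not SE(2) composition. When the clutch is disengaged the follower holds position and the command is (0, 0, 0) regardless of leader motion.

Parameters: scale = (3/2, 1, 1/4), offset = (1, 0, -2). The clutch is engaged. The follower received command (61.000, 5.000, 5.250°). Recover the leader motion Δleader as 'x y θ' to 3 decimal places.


axis x: (61.000 − 1) / (3/2) = 40.000
axis y: (5.000 − 0) / (1) = 5.000
axis θ: (5.250 − -2) / (1/4) = 29.000

40.000 5.000 29.000


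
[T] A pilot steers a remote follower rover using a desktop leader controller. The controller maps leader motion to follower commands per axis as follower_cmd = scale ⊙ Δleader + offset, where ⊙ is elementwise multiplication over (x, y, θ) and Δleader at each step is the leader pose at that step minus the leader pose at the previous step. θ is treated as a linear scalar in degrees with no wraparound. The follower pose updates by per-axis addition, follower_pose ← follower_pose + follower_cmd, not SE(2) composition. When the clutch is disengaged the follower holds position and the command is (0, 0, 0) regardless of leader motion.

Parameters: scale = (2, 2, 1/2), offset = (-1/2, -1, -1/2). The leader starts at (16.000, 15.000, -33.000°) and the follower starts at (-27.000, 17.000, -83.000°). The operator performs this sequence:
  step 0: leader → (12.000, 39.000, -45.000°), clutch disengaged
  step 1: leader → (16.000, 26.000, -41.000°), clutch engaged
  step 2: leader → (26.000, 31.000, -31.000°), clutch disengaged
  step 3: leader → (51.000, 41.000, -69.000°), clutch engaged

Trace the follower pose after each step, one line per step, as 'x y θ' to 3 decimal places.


step 0: Δleader=(-4.000, 24.000, -12.000°), disengaged; cmd=(0,0,0) → follower holds at (-27.000, 17.000, -83.000°)
step 1: Δleader=(4.000, -13.000, 4.000°), engaged; cmd=(7.500, -27.000, 1.500°) → follower=(-19.500, -10.000, -81.500°)
step 2: Δleader=(10.000, 5.000, 10.000°), disengaged; cmd=(0,0,0) → follower holds at (-19.500, -10.000, -81.500°)
step 3: Δleader=(25.000, 10.000, -38.000°), engaged; cmd=(49.500, 19.000, -19.500°) → follower=(30.000, 9.000, -101.000°)

-27.000 17.000 -83.000
-19.500 -10.000 -81.500
-19.500 -10.000 -81.500
30.000 9.000 -101.000


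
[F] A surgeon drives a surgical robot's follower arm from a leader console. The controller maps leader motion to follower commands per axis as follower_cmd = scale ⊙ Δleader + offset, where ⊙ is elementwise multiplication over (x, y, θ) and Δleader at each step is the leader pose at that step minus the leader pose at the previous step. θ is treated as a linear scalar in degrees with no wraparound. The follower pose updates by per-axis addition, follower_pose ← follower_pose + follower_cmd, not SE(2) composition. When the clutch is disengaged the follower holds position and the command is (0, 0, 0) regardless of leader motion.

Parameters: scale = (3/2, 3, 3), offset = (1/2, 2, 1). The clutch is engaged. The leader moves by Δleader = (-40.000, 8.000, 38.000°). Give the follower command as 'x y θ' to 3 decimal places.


-59.500 26.000 115.000

axis x: 3/2·-40.000 + 1/2 = -59.500
axis y: 3·8.000 + 2 = 26.000
axis θ: 3·38.000 + 1 = 115.000


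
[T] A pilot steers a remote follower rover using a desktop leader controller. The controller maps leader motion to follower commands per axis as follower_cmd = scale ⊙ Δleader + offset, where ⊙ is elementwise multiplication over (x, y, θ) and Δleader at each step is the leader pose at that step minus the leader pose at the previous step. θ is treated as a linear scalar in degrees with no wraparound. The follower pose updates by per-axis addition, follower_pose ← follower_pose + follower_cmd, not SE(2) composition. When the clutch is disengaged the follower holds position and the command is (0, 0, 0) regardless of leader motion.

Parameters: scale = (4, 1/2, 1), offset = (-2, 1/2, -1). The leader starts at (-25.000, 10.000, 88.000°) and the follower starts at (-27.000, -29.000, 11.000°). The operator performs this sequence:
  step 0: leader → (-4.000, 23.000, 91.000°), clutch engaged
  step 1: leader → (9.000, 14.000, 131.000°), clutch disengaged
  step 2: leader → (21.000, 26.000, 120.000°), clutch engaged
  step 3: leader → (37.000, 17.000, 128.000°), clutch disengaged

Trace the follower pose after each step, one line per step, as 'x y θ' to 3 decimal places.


step 0: Δleader=(21.000, 13.000, 3.000°), engaged; cmd=(82.000, 7.000, 2.000°) → follower=(55.000, -22.000, 13.000°)
step 1: Δleader=(13.000, -9.000, 40.000°), disengaged; cmd=(0,0,0) → follower holds at (55.000, -22.000, 13.000°)
step 2: Δleader=(12.000, 12.000, -11.000°), engaged; cmd=(46.000, 6.500, -12.000°) → follower=(101.000, -15.500, 1.000°)
step 3: Δleader=(16.000, -9.000, 8.000°), disengaged; cmd=(0,0,0) → follower holds at (101.000, -15.500, 1.000°)

55.000 -22.000 13.000
55.000 -22.000 13.000
101.000 -15.500 1.000
101.000 -15.500 1.000


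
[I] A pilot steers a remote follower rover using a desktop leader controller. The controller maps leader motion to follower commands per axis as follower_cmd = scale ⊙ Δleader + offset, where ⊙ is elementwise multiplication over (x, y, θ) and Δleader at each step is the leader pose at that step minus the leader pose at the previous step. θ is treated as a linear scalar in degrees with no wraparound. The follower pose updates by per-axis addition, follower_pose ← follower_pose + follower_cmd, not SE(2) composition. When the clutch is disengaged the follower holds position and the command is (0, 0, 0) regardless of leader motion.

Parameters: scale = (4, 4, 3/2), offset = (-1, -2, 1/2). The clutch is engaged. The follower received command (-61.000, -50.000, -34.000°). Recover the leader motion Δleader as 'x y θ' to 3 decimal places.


-15.000 -12.000 -23.000

axis x: (-61.000 − -1) / (4) = -15.000
axis y: (-50.000 − -2) / (4) = -12.000
axis θ: (-34.000 − 1/2) / (3/2) = -23.000


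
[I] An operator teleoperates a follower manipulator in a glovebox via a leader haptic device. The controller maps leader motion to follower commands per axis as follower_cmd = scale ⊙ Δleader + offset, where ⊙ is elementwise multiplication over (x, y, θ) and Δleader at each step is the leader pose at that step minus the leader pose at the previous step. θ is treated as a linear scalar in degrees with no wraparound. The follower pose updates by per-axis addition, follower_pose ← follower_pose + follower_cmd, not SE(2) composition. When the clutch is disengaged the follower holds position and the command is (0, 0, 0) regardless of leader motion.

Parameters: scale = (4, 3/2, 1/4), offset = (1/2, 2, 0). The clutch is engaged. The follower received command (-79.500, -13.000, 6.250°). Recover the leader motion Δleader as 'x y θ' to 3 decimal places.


-20.000 -10.000 25.000

axis x: (-79.500 − 1/2) / (4) = -20.000
axis y: (-13.000 − 2) / (3/2) = -10.000
axis θ: (6.250 − 0) / (1/4) = 25.000
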